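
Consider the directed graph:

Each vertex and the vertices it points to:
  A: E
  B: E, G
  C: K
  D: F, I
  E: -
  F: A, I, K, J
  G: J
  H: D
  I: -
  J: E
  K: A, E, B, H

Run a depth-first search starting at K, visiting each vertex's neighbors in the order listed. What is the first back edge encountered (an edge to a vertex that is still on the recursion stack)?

F→K

DFS from K (visiting each vertex's neighbors in the order listed); mark gray on enter, black on exit:
K gray
  A gray
    E gray
    E black
  A black
  K→E: E black — skip
  B gray
    B→E: E black — skip
    G gray
      J gray
        J→E: E black — skip
      J black
    G black
  B black
  H gray
    D gray
      F gray
        F→A: A black — skip
        I gray
        I black
        F→K: K is gray → back edge
First back edge: F → K.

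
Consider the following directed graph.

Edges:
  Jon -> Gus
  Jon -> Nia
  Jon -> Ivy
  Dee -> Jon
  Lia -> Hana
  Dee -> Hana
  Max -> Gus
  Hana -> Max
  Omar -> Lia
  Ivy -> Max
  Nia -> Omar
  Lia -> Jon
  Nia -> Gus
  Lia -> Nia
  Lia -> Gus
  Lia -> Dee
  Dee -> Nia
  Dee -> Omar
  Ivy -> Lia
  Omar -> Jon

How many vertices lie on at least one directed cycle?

6

A vertex is on a directed cycle iff it belongs to a strongly connected component of size ≥ 2 (or has a self-loop).
The vertices on cycles are {Dee, Ivy, Jon, Lia, Nia, Omar} — 6 in total.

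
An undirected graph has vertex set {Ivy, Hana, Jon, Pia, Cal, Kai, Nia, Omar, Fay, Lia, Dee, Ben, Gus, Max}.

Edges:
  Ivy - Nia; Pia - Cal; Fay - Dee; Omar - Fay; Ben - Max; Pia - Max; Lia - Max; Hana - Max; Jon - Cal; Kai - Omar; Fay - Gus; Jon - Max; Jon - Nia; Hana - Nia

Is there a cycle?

DFS, tracking each vertex's parent; an edge to a visited non-parent vertex closes a cycle.
Start from Max:
visit Max (parent –)
  visit Jon (parent Max)
    visit Cal (parent Jon)
      visit Pia (parent Cal)
        Pia–Cal: parent, skip
        Pia–Max: Max visited and ≠ parent → cycle
Cycle: Max – Jon – Cal – Pia – Max.

Yes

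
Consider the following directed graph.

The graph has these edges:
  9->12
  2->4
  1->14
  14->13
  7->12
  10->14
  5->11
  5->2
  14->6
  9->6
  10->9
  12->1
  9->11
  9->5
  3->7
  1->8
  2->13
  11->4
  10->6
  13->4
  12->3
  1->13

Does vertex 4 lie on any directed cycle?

No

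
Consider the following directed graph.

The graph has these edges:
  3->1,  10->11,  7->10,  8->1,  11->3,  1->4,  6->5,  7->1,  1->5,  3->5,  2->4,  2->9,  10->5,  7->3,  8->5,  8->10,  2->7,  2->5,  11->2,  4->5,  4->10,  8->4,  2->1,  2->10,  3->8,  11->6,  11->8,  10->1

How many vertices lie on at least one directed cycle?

A vertex is on a directed cycle iff it belongs to a strongly connected component of size ≥ 2 (or has a self-loop).
The vertices on cycles are {1, 2, 3, 4, 7, 8, 10, 11} — 8 in total.

8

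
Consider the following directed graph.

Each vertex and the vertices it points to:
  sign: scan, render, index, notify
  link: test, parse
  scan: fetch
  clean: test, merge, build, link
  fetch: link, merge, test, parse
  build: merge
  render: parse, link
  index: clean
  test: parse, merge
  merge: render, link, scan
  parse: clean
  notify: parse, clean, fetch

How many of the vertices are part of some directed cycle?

A vertex is on a directed cycle iff it belongs to a strongly connected component of size ≥ 2 (or has a self-loop).
The vertices on cycles are {link, scan, test, build, clean, fetch, merge, parse, render} — 9 in total.

9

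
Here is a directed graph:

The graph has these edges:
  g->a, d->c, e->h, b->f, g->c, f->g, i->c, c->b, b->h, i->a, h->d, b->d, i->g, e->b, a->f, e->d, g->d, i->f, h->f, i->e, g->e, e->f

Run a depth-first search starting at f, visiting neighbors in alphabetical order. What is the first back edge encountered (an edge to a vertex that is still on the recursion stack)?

a->f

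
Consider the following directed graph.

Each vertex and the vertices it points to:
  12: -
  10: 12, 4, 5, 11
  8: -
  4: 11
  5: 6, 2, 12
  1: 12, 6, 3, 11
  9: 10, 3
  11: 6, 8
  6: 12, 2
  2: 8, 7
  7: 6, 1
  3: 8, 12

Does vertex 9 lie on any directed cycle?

No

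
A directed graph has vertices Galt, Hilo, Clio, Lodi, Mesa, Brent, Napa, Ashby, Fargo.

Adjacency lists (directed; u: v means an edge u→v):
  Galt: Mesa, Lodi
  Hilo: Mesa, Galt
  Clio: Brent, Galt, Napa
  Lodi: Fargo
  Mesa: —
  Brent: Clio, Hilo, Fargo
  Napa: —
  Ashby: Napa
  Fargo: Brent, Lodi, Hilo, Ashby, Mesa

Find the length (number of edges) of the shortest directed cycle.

2

For each vertex v, BFS finds the shortest path from v back to v.
The shortest such closed walk is Brent → Fargo → Brent, length 2.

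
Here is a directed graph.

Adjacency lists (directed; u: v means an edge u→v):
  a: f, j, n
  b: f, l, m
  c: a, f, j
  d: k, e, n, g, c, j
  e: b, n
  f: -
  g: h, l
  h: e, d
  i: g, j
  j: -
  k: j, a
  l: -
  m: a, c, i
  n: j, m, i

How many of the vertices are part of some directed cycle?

A vertex is on a directed cycle iff it belongs to a strongly connected component of size ≥ 2 (or has a self-loop).
The vertices on cycles are {a, b, c, d, e, g, h, i, k, m, n} — 11 in total.

11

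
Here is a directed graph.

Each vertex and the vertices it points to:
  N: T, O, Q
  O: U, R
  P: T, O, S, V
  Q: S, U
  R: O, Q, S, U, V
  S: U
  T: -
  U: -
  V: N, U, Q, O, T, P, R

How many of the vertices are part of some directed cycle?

A vertex is on a directed cycle iff it belongs to a strongly connected component of size ≥ 2 (or has a self-loop).
The vertices on cycles are {N, O, P, R, V} — 5 in total.

5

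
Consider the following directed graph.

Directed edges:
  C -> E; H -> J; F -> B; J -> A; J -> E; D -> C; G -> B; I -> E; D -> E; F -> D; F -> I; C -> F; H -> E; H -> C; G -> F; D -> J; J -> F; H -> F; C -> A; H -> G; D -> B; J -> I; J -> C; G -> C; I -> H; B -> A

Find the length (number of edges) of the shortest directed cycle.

For each vertex v, BFS finds the shortest path from v back to v.
The shortest such closed walk is H → F → I → H, length 3.

3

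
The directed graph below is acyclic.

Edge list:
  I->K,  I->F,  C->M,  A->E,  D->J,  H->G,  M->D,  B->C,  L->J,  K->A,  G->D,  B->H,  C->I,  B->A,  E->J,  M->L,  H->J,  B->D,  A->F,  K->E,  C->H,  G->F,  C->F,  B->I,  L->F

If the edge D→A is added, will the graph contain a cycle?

No

Adding D→A creates a cycle iff A can already reach D.
Explore from A: no path reaches D. The graph stays acyclic.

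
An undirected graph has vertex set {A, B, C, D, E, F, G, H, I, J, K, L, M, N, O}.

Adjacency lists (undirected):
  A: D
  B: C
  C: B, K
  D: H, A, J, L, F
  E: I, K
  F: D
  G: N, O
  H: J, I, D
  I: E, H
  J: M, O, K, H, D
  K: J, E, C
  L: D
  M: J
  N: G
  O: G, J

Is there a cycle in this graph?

Yes

DFS, tracking each vertex's parent; an edge to a visited non-parent vertex closes a cycle.
Start from G:
visit G (parent –)
  visit N (parent G)
    N–G: parent, skip
  visit O (parent G)
    O–G: parent, skip
    visit J (parent O)
      visit M (parent J)
        M–J: parent, skip
      J–O: parent, skip
      visit K (parent J)
        K–J: parent, skip
        visit E (parent K)
          visit I (parent E)
            I–E: parent, skip
            visit H (parent I)
              H–J: J visited and ≠ parent → cycle
Cycle: J – K – E – I – H – J.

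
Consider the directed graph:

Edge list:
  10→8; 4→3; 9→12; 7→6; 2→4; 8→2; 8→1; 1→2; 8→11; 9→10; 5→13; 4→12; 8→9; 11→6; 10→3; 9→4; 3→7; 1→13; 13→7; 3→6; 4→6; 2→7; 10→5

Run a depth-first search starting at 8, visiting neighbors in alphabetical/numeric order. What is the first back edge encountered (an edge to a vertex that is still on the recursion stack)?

10->8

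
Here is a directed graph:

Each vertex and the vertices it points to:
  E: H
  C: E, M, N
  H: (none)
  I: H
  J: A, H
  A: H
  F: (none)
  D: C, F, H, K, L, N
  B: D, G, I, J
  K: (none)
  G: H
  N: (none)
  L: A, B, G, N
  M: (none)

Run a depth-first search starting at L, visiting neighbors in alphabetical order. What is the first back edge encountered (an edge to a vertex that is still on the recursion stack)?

D→L

DFS from L (visiting neighbors in alphabetical order); mark gray on enter, black on exit:
L gray
  A gray
    H gray
    H black
  A black
  B gray
    D gray
      C gray
        E gray
          E→H: H black — skip
        E black
        M gray
        M black
        N gray
        N black
      C black
      F gray
      F black
      D→H: H black — skip
      K gray
      K black
      D→L: L is gray → back edge
First back edge: D → L.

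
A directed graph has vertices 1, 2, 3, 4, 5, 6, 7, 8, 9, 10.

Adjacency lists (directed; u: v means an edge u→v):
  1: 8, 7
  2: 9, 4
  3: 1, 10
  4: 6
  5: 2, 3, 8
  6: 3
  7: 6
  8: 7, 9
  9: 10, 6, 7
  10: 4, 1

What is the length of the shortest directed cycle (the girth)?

For each vertex v, BFS finds the shortest path from v back to v.
The shortest such closed walk is 8 → 9 → 10 → 1 → 8, length 4.

4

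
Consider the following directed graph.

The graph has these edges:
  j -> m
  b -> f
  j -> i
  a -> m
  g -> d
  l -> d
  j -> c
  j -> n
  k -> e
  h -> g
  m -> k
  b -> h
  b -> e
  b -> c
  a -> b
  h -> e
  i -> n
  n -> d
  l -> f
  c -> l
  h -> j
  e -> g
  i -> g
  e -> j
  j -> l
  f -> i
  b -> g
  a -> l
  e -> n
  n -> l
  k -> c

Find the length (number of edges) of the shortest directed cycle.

4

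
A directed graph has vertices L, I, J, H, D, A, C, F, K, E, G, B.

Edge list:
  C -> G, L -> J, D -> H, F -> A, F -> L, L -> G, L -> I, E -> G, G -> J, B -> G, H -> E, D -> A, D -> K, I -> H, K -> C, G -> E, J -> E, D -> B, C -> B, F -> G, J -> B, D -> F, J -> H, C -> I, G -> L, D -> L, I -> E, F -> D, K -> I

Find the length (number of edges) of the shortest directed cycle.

2

For each vertex v, BFS finds the shortest path from v back to v.
The shortest such closed walk is D → F → D, length 2.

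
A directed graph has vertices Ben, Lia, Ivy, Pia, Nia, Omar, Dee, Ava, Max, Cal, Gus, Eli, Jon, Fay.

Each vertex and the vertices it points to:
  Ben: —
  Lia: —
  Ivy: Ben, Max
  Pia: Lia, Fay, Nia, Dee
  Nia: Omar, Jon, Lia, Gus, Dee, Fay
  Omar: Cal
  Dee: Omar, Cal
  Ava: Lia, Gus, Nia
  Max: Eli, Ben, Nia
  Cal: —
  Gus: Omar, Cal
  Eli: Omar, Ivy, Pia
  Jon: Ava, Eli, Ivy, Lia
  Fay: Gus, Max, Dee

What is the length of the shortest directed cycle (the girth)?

For each vertex v, BFS finds the shortest path from v back to v.
The shortest such closed walk is Jon → Ava → Nia → Jon, length 3.

3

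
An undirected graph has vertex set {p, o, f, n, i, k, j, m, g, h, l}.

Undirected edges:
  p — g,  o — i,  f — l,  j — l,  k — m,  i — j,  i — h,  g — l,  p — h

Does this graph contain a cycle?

DFS, tracking each vertex's parent; an edge to a visited non-parent vertex closes a cycle.
Start from g:
visit g (parent –)
  visit p (parent g)
    visit h (parent p)
      visit i (parent h)
        i–h: parent, skip
        visit j (parent i)
          visit l (parent j)
            l–g: g visited and ≠ parent → cycle
Cycle: g – p – h – i – j – l – g.

Yes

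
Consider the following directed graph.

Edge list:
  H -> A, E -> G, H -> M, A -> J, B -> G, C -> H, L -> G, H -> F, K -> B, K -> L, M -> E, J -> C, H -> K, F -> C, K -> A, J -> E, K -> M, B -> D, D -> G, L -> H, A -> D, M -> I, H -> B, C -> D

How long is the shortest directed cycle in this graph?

3

For each vertex v, BFS finds the shortest path from v back to v.
The shortest such closed walk is H → K → L → H, length 3.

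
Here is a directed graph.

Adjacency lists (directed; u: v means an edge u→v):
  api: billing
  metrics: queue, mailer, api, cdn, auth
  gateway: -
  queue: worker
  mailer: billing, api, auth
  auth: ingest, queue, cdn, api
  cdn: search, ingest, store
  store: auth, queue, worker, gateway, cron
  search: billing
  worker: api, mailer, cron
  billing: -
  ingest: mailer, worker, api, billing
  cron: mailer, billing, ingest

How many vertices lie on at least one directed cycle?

A vertex is on a directed cycle iff it belongs to a strongly connected component of size ≥ 2 (or has a self-loop).
The vertices on cycles are {cdn, auth, cron, queue, store, ingest, mailer, worker} — 8 in total.

8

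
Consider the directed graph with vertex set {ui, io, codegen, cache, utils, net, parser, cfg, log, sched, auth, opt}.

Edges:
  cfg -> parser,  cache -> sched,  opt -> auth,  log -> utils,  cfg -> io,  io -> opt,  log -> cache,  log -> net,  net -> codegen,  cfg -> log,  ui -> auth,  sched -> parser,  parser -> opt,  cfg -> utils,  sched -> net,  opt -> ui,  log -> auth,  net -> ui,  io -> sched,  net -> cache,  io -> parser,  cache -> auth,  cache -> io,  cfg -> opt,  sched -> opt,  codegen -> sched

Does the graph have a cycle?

DFS with white/gray/black marking, starting from parser:
parser gray
  opt gray
    ui gray
      auth gray
      auth black
    ui black
    opt→auth: auth black — skip
  opt black
parser black
io gray
  sched gray
    sched→parser: parser black — skip
    sched→opt: opt black — skip
    net gray
      net→ui: ui black — skip
      cache gray
        cache→io: io is gray → back edge
Back edge found, so a cycle exists: io → sched → net → cache → io.

Yes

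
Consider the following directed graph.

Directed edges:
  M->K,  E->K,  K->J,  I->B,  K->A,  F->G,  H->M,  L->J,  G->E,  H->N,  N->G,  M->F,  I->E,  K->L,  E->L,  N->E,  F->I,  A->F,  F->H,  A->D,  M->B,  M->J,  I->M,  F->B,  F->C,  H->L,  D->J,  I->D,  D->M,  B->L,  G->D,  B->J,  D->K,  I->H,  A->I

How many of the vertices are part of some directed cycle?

10

A vertex is on a directed cycle iff it belongs to a strongly connected component of size ≥ 2 (or has a self-loop).
The vertices on cycles are {A, D, E, F, G, H, I, K, M, N} — 10 in total.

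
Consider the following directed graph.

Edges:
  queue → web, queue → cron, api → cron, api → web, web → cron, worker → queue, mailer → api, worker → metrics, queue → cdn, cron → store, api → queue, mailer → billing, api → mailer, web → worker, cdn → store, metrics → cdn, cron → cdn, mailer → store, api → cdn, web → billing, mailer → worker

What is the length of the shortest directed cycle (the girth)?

2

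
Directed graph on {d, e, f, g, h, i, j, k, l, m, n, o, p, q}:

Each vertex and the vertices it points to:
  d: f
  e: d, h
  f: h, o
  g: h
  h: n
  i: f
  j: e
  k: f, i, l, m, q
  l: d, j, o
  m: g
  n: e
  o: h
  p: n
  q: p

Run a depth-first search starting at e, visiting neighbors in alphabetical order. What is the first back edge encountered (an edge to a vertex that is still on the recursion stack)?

n→e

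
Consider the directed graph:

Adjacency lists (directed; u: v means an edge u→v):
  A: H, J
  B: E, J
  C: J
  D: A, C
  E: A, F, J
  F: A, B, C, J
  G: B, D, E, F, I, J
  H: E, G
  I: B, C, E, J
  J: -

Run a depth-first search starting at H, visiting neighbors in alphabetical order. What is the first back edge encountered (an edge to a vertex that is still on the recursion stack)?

DFS from H (visiting neighbors in alphabetical order); mark gray on enter, black on exit:
H gray
  E gray
    A gray
      A→H: H is gray → back edge
First back edge: A → H.

A->H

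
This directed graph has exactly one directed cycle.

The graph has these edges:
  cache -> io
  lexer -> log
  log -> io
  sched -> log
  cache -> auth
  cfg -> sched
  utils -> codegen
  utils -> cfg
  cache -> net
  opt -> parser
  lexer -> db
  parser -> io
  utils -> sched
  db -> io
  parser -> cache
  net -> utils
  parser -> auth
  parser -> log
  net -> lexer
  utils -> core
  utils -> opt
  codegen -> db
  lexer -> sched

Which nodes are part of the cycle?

net, opt, cache, utils, parser

DFS with gray/black marking from net:
net gray
  utils gray
    codegen gray
      db gray
        io gray
        io black
      db black
    codegen black
    opt gray
      parser gray
        log gray
          log→io: io black — skip
        log black
        auth gray
        auth black
        cache gray
          cache→auth: auth black — skip
          cache→io: io black — skip
          cache→net: net is gray → back edge
Back edge closes the cycle net → utils → opt → parser → cache → net; its vertices are {net, opt, cache, utils, parser}.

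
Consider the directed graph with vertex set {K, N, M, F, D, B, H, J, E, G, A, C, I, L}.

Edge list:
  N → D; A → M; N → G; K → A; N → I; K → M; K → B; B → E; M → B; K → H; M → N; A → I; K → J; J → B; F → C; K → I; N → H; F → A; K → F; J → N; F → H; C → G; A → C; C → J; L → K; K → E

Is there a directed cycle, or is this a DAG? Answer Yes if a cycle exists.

No

DFS with white/gray/black marking, starting from M:
M gray
  B gray
    E gray
    E black
  B black
  N gray
    I gray
    I black
    D gray
    D black
    G gray
    G black
    H gray
    H black
  N black
M black
K gray
  F gray
    A gray
      A→I: I black — skip
      A→M: M black — skip
      C gray
        C→G: G black — skip
        J gray
          J→N: N black — skip
          J→B: B black — skip
        J black
      C black
    A black
    F→H: H black — skip
    F→C: C black — skip
  F black
  K→I: I black — skip
  K→A: A black — skip
  K→B: B black — skip
  K→M: M black — skip
  K→H: H black — skip
  K→J: J black — skip
  K→E: E black — skip
K black
L gray
  L→K: K black — skip
L black
Every edge goes to a white or black vertex — no back edge, so the graph is acyclic.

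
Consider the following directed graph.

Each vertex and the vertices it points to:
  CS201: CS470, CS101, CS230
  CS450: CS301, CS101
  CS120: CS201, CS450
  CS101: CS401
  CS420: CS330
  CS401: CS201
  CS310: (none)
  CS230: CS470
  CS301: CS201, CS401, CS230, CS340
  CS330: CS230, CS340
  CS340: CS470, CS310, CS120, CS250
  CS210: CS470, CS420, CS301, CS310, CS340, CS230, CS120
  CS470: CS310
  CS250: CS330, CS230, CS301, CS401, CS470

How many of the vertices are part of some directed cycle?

9

A vertex is on a directed cycle iff it belongs to a strongly connected component of size ≥ 2 (or has a self-loop).
The vertices on cycles are {CS101, CS120, CS201, CS250, CS301, CS330, CS340, CS401, CS450} — 9 in total.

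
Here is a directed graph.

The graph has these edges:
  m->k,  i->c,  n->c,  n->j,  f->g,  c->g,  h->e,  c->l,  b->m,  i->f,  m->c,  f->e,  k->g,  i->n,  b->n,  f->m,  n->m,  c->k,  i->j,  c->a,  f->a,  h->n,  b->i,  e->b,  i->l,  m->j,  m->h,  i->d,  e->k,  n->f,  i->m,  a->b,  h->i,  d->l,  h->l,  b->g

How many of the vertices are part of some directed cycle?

A vertex is on a directed cycle iff it belongs to a strongly connected component of size ≥ 2 (or has a self-loop).
The vertices on cycles are {a, b, c, e, f, h, i, m, n} — 9 in total.

9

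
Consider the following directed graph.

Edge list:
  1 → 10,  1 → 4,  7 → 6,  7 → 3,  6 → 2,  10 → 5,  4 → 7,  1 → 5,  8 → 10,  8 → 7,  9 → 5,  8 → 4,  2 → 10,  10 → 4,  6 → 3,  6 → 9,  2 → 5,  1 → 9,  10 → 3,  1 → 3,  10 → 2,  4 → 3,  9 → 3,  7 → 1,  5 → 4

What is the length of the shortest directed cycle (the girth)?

2

For each vertex v, BFS finds the shortest path from v back to v.
The shortest such closed walk is 2 → 10 → 2, length 2.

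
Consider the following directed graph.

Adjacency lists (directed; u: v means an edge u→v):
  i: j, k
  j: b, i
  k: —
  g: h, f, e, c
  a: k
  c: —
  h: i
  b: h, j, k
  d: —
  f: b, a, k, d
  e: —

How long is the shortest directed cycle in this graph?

2

For each vertex v, BFS finds the shortest path from v back to v.
The shortest such closed walk is b → j → b, length 2.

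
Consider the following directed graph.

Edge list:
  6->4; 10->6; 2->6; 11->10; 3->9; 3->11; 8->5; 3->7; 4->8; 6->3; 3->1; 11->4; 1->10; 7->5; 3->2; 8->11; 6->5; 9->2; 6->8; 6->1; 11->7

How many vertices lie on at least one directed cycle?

9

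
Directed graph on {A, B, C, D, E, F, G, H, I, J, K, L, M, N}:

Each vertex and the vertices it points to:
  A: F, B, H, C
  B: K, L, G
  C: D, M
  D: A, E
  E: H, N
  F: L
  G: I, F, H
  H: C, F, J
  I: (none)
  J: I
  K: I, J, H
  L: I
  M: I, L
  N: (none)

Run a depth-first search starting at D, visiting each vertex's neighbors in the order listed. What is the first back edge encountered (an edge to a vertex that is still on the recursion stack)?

C→D

DFS from D (visiting each vertex's neighbors in the order listed); mark gray on enter, black on exit:
D gray
  A gray
    F gray
      L gray
        I gray
        I black
      L black
    F black
    B gray
      K gray
        K→I: I black — skip
        J gray
          J→I: I black — skip
        J black
        H gray
          C gray
            C→D: D is gray → back edge
First back edge: C → D.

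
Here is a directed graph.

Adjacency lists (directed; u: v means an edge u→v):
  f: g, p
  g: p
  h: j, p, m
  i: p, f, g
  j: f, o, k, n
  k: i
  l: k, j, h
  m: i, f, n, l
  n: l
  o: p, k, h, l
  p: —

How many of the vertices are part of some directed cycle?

6

A vertex is on a directed cycle iff it belongs to a strongly connected component of size ≥ 2 (or has a self-loop).
The vertices on cycles are {h, j, l, m, n, o} — 6 in total.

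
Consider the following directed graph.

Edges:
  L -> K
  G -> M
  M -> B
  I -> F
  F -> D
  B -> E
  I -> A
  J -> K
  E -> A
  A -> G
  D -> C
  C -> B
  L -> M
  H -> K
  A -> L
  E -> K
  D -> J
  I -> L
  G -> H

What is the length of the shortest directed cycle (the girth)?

For each vertex v, BFS finds the shortest path from v back to v.
The shortest such closed walk is A → L → M → B → E → A, length 5.

5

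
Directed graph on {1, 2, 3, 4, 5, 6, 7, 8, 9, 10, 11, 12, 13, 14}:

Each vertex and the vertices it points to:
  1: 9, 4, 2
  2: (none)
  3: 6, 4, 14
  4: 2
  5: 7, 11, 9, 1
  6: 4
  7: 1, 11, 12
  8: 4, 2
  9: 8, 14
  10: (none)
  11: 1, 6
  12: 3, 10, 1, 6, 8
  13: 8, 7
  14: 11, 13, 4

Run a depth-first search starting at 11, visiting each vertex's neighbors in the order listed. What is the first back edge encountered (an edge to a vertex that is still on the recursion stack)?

DFS from 11 (visiting each vertex's neighbors in the order listed); mark gray on enter, black on exit:
11 gray
  1 gray
    9 gray
      8 gray
        4 gray
          2 gray
          2 black
        4 black
        8→2: 2 black — skip
      8 black
      14 gray
        14→11: 11 is gray → back edge
First back edge: 14 → 11.

14→11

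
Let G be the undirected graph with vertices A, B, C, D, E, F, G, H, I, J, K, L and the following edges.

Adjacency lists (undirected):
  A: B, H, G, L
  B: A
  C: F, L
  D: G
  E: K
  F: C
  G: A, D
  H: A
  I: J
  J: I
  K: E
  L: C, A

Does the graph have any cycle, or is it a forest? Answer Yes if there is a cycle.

No

DFS, tracking each vertex's parent; an edge to a visited non-parent vertex closes a cycle.
Start from C:
visit C (parent –)
  visit F (parent C)
    F–C: parent, skip
  visit L (parent C)
    L–C: parent, skip
    visit A (parent L)
      visit B (parent A)
        B–A: parent, skip
      visit H (parent A)
        H–A: parent, skip
      visit G (parent A)
        G–A: parent, skip
        visit D (parent G)
          D–G: parent, skip
      A–L: parent, skip
visit E (parent –)
  visit K (parent E)
    K–E: parent, skip
visit I (parent –)
  visit J (parent I)
    J–I: parent, skip
No non-parent visited neighbor found — the graph is a forest.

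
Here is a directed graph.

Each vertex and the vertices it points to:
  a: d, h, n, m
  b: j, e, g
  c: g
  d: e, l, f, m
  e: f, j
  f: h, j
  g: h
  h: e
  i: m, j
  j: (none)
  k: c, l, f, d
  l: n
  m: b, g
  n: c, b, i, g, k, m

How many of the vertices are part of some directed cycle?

7

A vertex is on a directed cycle iff it belongs to a strongly connected component of size ≥ 2 (or has a self-loop).
The vertices on cycles are {d, e, f, h, k, l, n} — 7 in total.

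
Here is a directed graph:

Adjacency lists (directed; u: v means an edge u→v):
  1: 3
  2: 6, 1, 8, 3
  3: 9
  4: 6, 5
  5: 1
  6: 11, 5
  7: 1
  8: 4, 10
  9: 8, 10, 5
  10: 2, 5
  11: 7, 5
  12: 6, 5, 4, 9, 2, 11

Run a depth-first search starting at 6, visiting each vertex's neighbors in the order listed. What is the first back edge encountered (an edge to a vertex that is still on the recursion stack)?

4→6

DFS from 6 (visiting each vertex's neighbors in the order listed); mark gray on enter, black on exit:
6 gray
  11 gray
    7 gray
      1 gray
        3 gray
          9 gray
            8 gray
              4 gray
                4→6: 6 is gray → back edge
First back edge: 4 → 6.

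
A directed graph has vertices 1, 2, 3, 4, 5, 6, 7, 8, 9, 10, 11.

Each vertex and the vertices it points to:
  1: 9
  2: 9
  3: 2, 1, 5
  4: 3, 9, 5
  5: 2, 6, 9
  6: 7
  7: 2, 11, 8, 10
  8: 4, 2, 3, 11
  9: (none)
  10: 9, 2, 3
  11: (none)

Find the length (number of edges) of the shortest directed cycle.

For each vertex v, BFS finds the shortest path from v back to v.
The shortest such closed walk is 5 → 6 → 7 → 10 → 3 → 5, length 5.

5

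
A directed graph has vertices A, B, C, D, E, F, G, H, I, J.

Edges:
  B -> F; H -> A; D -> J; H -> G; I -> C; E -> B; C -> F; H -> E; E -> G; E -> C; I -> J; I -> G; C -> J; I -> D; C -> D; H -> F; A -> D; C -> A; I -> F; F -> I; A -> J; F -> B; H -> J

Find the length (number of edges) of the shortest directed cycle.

For each vertex v, BFS finds the shortest path from v back to v.
The shortest such closed walk is F → I → F, length 2.

2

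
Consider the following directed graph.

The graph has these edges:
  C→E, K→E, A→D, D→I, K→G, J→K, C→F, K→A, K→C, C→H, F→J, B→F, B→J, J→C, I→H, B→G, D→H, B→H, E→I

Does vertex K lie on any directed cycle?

Yes

K is on a cycle iff K can reach itself via ≥1 edge.
K → C → F → J → K — yes.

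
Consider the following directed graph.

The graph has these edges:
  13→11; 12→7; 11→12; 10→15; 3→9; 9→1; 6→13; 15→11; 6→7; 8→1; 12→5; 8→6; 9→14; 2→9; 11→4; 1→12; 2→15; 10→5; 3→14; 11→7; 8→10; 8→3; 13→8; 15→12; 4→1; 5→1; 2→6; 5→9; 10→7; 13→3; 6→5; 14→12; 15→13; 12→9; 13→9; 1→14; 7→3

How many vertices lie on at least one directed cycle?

A vertex is on a directed cycle iff it belongs to a strongly connected component of size ≥ 2 (or has a self-loop).
The vertices on cycles are {1, 3, 5, 6, 7, 8, 9, 10, 12, 13, 14, 15} — 12 in total.

12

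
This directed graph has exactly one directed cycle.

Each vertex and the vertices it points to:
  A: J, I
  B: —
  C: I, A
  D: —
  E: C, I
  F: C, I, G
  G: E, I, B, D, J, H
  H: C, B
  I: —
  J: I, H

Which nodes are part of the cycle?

DFS with gray/black marking from J:
J gray
  I gray
  I black
  H gray
    C gray
      C→I: I black — skip
      A gray
        A→J: J is gray → back edge
Back edge closes the cycle J → H → C → A → J; its vertices are {A, C, H, J}.

A, C, H, J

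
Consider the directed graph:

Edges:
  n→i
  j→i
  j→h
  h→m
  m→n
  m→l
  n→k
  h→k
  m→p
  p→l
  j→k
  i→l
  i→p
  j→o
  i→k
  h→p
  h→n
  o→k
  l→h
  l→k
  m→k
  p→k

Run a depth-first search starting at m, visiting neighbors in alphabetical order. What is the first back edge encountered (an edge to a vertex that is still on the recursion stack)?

h->m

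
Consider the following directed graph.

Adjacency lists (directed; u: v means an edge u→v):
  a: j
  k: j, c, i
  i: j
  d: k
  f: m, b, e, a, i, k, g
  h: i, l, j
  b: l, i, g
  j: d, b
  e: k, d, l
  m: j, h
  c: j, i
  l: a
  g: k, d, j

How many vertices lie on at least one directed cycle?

A vertex is on a directed cycle iff it belongs to a strongly connected component of size ≥ 2 (or has a self-loop).
The vertices on cycles are {a, b, c, d, g, i, j, k, l} — 9 in total.

9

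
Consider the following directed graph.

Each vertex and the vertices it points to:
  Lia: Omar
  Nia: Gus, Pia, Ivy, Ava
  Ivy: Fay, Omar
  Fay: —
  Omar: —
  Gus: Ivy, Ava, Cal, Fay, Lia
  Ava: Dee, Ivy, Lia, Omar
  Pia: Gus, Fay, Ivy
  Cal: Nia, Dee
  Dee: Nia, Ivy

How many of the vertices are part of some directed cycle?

6

A vertex is on a directed cycle iff it belongs to a strongly connected component of size ≥ 2 (or has a self-loop).
The vertices on cycles are {Ava, Cal, Dee, Gus, Nia, Pia} — 6 in total.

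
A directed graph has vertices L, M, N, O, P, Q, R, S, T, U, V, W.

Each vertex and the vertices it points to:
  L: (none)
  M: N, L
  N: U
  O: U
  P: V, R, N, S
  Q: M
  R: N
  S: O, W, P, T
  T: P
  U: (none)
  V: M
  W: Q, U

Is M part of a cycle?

M lies on a cycle iff there is a path from M back to itself.
Exploring from M, it never reaches itself; equivalently, its strongly connected component is a singleton.

No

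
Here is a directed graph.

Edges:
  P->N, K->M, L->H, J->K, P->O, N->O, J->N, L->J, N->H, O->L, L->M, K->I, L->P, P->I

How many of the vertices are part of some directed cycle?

5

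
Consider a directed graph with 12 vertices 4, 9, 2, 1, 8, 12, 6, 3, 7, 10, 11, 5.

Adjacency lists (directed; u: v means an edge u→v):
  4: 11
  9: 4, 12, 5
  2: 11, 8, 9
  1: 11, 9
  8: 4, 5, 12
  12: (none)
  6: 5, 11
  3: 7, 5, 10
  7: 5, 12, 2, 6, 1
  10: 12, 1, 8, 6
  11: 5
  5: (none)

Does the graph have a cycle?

DFS with white/gray/black marking, starting from 5:
5 gray
5 black
4 gray
  11 gray
    11→5: 5 black — skip
  11 black
4 black
9 gray
  9→4: 4 black — skip
  12 gray
  12 black
  9→5: 5 black — skip
9 black
2 gray
  2→11: 11 black — skip
  8 gray
    8→4: 4 black — skip
    8→5: 5 black — skip
    8→12: 12 black — skip
  8 black
  2→9: 9 black — skip
2 black
1 gray
  1→11: 11 black — skip
  1→9: 9 black — skip
1 black
6 gray
  6→5: 5 black — skip
  6→11: 11 black — skip
6 black
3 gray
  7 gray
    7→5: 5 black — skip
    7→12: 12 black — skip
    7→2: 2 black — skip
    7→6: 6 black — skip
    7→1: 1 black — skip
  7 black
  3→5: 5 black — skip
  10 gray
    10→12: 12 black — skip
    10→1: 1 black — skip
    10→8: 8 black — skip
    10→6: 6 black — skip
  10 black
3 black
Every edge goes to a white or black vertex — no back edge, so the graph is acyclic.

No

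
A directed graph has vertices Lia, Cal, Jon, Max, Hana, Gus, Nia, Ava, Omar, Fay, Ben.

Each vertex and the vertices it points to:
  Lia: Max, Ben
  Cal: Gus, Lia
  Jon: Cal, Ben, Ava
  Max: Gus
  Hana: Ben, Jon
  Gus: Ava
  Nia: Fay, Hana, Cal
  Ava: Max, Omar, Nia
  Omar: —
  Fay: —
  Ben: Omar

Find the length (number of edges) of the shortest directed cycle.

For each vertex v, BFS finds the shortest path from v back to v.
The shortest such closed walk is Ava → Max → Gus → Ava, length 3.

3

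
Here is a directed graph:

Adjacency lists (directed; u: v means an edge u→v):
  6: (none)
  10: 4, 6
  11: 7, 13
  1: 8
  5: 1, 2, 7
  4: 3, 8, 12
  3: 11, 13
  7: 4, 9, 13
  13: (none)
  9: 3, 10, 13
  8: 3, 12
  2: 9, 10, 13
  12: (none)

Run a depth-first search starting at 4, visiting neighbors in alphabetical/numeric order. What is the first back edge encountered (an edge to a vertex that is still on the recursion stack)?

DFS from 4 (visiting neighbors in alphabetical/numeric order); mark gray on enter, black on exit:
4 gray
  3 gray
    11 gray
      7 gray
        7→4: 4 is gray → back edge
First back edge: 7 → 4.

7→4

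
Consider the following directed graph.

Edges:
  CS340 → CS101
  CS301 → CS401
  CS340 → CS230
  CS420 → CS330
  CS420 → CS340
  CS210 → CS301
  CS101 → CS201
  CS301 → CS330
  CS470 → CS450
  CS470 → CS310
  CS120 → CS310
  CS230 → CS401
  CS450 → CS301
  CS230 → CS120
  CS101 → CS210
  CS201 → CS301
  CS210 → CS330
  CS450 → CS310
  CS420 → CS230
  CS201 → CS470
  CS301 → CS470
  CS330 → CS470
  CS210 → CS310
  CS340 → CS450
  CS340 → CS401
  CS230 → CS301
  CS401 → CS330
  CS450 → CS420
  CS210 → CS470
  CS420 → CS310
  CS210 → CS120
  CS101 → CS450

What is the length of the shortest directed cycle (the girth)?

3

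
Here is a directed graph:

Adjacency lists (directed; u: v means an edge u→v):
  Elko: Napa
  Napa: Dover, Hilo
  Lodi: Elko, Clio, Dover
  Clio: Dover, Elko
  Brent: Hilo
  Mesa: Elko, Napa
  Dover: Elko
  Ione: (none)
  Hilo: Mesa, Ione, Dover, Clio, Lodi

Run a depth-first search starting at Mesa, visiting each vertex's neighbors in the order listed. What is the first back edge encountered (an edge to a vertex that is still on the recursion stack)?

Dover→Elko

DFS from Mesa (visiting each vertex's neighbors in the order listed); mark gray on enter, black on exit:
Mesa gray
  Elko gray
    Napa gray
      Dover gray
        Dover→Elko: Elko is gray → back edge
First back edge: Dover → Elko.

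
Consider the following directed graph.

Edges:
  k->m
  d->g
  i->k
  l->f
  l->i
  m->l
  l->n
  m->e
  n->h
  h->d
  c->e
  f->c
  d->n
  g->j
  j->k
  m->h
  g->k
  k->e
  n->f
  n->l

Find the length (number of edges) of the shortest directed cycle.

2

For each vertex v, BFS finds the shortest path from v back to v.
The shortest such closed walk is n → l → n, length 2.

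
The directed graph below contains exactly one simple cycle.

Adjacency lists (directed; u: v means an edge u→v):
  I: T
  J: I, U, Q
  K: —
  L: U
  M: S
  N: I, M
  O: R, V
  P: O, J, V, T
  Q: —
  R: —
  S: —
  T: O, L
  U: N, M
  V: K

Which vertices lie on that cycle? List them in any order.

DFS with gray/black marking from T:
T gray
  O gray
    R gray
    R black
    V gray
      K gray
      K black
    V black
  O black
  L gray
    U gray
      N gray
        I gray
          I→T: T is gray → back edge
Back edge closes the cycle T → L → U → N → I → T; its vertices are {I, L, N, T, U}.

I, L, N, T, U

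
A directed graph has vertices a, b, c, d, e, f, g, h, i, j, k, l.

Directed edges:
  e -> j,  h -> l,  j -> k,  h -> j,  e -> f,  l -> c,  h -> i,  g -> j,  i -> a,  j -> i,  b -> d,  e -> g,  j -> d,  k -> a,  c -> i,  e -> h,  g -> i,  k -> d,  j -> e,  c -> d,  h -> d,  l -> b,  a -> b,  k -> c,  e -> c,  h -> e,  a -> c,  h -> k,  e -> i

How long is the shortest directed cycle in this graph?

For each vertex v, BFS finds the shortest path from v back to v.
The shortest such closed walk is e → j → e, length 2.

2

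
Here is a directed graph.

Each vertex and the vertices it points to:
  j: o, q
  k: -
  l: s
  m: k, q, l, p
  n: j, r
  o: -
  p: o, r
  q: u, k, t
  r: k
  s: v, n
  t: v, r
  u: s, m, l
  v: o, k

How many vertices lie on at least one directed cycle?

A vertex is on a directed cycle iff it belongs to a strongly connected component of size ≥ 2 (or has a self-loop).
The vertices on cycles are {j, l, m, n, q, s, u} — 7 in total.

7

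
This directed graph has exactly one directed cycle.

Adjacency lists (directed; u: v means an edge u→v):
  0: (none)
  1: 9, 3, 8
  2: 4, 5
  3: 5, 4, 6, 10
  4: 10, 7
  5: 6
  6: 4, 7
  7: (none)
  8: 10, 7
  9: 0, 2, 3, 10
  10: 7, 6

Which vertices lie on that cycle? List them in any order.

4, 6, 10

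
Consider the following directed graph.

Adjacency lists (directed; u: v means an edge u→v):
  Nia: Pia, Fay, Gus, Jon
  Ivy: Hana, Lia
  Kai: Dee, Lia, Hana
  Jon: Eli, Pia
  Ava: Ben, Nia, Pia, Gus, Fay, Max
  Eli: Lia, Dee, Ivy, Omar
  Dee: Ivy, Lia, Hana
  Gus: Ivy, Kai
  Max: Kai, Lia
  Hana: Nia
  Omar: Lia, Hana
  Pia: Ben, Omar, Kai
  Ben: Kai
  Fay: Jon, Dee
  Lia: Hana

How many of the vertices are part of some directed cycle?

A vertex is on a directed cycle iff it belongs to a strongly connected component of size ≥ 2 (or has a self-loop).
The vertices on cycles are {Ben, Dee, Eli, Fay, Gus, Ivy, Jon, Kai, Lia, Nia, Pia, Hana, Omar} — 13 in total.

13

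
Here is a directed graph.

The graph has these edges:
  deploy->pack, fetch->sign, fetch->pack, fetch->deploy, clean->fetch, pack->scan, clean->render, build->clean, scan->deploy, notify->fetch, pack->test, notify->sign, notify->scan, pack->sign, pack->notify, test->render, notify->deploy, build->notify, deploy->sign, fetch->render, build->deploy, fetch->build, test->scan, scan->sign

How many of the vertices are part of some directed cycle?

8

A vertex is on a directed cycle iff it belongs to a strongly connected component of size ≥ 2 (or has a self-loop).
The vertices on cycles are {pack, scan, test, build, clean, fetch, deploy, notify} — 8 in total.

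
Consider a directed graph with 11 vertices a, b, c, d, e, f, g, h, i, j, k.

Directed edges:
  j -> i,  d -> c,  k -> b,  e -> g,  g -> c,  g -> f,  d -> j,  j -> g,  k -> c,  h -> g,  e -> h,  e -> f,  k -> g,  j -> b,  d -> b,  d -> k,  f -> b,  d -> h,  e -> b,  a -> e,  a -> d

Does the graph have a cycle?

DFS with white/gray/black marking, starting from a:
a gray
  d gray
    b gray
    b black
    k gray
      k→b: b black — skip
      g gray
        f gray
          f→b: b black — skip
        f black
        c gray
        c black
      g black
      k→c: c black — skip
    k black
    d→c: c black — skip
    h gray
      h→g: g black — skip
    h black
    j gray
      j→g: g black — skip
      j→b: b black — skip
      i gray
      i black
    j black
  d black
  e gray
    e→h: h black — skip
    e→g: g black — skip
    e→f: f black — skip
    e→b: b black — skip
  e black
a black
Every edge goes to a white or black vertex — no back edge, so the graph is acyclic.

No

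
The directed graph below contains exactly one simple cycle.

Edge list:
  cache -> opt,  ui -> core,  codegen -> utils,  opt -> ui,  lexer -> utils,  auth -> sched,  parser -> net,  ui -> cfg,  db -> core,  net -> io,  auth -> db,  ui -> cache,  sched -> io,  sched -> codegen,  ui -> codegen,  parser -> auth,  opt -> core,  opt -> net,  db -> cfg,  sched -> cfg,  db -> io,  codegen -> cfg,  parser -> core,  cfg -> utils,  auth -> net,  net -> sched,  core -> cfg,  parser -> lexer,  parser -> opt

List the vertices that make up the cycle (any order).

ui, opt, cache

DFS with gray/black marking from opt:
opt gray
  net gray
    io gray
    io black
    sched gray
      cfg gray
        utils gray
        utils black
      cfg black
      codegen gray
        codegen→utils: utils black — skip
        codegen→cfg: cfg black — skip
      codegen black
      sched→io: io black — skip
    sched black
  net black
  ui gray
    core gray
      core→cfg: cfg black — skip
    core black
    ui→codegen: codegen black — skip
    ui→cfg: cfg black — skip
    cache gray
      cache→opt: opt is gray → back edge
Back edge closes the cycle opt → ui → cache → opt; its vertices are {ui, opt, cache}.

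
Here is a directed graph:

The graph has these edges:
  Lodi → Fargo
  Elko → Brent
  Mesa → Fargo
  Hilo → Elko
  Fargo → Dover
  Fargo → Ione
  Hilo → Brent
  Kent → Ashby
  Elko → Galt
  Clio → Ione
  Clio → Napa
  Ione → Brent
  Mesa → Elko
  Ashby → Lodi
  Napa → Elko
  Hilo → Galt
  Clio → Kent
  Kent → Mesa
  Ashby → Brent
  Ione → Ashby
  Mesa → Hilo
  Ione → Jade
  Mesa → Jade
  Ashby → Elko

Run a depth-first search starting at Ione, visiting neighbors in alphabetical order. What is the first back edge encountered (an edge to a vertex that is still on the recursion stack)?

DFS from Ione (visiting neighbors in alphabetical order); mark gray on enter, black on exit:
Ione gray
  Ashby gray
    Brent gray
    Brent black
    Elko gray
      Elko→Brent: Brent black — skip
      Galt gray
      Galt black
    Elko black
    Lodi gray
      Fargo gray
        Dover gray
        Dover black
        Fargo→Ione: Ione is gray → back edge
First back edge: Fargo → Ione.

Fargo->Ione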